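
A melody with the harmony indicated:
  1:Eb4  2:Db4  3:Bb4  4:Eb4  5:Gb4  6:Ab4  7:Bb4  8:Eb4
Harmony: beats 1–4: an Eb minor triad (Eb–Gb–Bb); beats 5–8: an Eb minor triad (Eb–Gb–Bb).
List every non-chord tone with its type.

The harmony at that moment is Eb minor triad (Eb, Gb, Bb); Db4 is not a chord tone.
It is approached by step down from Eb4 and left by leap up to Bb4.
Step in, leap out — an escape tone.
The harmony at that moment is Eb minor triad (Eb, Gb, Bb); Ab4 is not a chord tone.
It is approached by step up from Gb4 and left by step up to Bb4.
Step in, step out in the same direction — a passing tone.

Db4 (beat 2) — escape tone; Ab4 (beat 6) — passing tone.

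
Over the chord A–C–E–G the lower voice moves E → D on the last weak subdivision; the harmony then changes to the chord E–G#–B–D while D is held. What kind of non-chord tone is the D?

D is an anticipation.

The harmony at that moment is A minor seventh chord (A, C, E, G); D is not a chord tone.
It is approached by step down from E and then sustained as the same pitch into the next harmony.
Arriving early and becoming a chord tone when the harmony changes — an anticipation.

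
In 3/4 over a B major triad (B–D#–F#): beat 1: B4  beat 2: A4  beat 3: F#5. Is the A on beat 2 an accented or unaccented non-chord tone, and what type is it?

The harmony at that moment is B major triad (B, D#, F#); A4 is not a chord tone.
It is approached by step down from B4 and left by leap up to F#5.
Step in, leap out — an escape tone.
It falls on a weak beat, so it is unaccented.

Unaccented escape tone.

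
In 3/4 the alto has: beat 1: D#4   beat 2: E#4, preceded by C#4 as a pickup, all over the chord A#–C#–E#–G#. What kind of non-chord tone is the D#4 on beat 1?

Passing tone.

The harmony at that moment is A# minor seventh chord (A#, C#, E#, G#); D#4 is not a chord tone.
It is approached by step up from C#4 and left by step up to E#4.
Step in, step out in the same direction — a passing tone.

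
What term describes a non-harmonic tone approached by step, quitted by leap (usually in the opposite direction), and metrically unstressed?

Escape tone.

Approach: by step. Departure: by leap. Metric position: weak.
Step in, leap out, from a weak position — an escape tone (échappée). (It is the mirror image of the appoggiatura, which leaps in and steps out on a strong beat.)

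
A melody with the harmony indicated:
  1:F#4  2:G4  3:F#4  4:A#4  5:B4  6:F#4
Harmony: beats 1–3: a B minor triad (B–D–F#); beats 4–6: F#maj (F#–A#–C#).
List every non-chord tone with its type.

G4 (beat 2) — neighbor tone; B4 (beat 5) — escape tone.

The harmony at that moment is B minor triad (B, D, F#); G4 is not a chord tone.
It is approached by step up from F#4 and left by step down to F#4.
Step away and step back to the same note — a neighbor tone (upper neighbor).
The harmony at that moment is F# major triad (F#, A#, C#); B4 is not a chord tone.
It is approached by step up from A#4 and left by leap down to F#4.
Step in, leap out — an escape tone.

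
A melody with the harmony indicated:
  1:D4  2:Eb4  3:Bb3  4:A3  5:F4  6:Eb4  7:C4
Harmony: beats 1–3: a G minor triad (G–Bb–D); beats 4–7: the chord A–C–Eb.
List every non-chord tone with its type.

The harmony at that moment is G minor triad (G, Bb, D); Eb4 is not a chord tone.
It is approached by step up from D4 and left by leap down to Bb3.
Step in, leap out — an escape tone.
The harmony at that moment is A diminished triad (A, C, Eb); F4 is not a chord tone.
It is approached by leap up from A3 and left by step down to Eb4.
Leap in, step out — an appoggiatura.

Eb4 (beat 2) — escape tone; F4 (beat 5) — appoggiatura.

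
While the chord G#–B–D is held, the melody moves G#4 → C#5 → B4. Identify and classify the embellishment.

C#5 is an appoggiatura.

The harmony at that moment is G# diminished triad (G#, B, D); C#5 is not a chord tone.
It is approached by leap up from G#4 and left by step down to B4.
Leap in, step out — an appoggiatura.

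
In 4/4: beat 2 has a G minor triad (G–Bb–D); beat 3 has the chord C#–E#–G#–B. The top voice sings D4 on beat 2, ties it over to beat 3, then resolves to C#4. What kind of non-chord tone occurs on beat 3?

The harmony at that moment is C# dominant seventh chord (C#, E#, G#, B); D4 is not a chord tone.
It is held over (the same pitch as the preceding D4) and left by step down to C#4.
Held over from the previous chord and resolving down by step — a suspension.

Suspension.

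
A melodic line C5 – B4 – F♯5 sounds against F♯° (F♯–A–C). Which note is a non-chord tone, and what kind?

B4 is an escape tone.

The harmony at that moment is F♯ diminished triad (F♯, A, C); B4 is not a chord tone.
It is approached by step down from C5 and left by leap up to F♯5.
Step in, leap out — an escape tone.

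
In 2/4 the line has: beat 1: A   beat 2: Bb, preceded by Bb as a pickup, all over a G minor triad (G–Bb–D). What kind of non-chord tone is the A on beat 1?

The harmony at that moment is G minor triad (G, Bb, D); A is not a chord tone.
It is approached by step down from Bb and left by step up to Bb.
Step away and step back to the same note — a neighbor tone (lower neighbor).

Lower neighbor tone.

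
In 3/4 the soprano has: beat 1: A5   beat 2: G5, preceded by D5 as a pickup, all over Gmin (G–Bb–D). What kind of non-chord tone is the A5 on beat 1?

Appoggiatura.

The harmony at that moment is G minor triad (G, Bb, D); A5 is not a chord tone.
It is approached by leap up from D5 and left by step down to G5.
Leap in, step out, metrically accented — an appoggiatura.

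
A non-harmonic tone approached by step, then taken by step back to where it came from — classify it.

Neighbor tone.

Approach: by step. Departure: by step in the opposite direction, back to the starting pitch.
Stepwise on both sides but reversing to return to the same chord tone — a neighbor tone. (Had it continued onward in the same direction it would be a passing tone instead.)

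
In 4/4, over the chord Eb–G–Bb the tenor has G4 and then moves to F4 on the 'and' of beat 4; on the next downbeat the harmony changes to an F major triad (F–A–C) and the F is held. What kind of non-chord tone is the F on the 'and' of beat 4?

Anticipation.

The harmony at that moment is Eb major triad (Eb, G, Bb); F4 is not a chord tone.
It is approached by step down from G4 and then sustained as the same pitch into the next harmony.
Arriving early and becoming a chord tone when the harmony changes — an anticipation.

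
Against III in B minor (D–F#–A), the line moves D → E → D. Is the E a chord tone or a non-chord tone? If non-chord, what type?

The harmony at that moment is D major triad (D, F#, A); E is not a chord tone.
It is approached by step up from D and left by step down to D.
Step away and step back to the same note — a neighbor tone (upper neighbor).

Non-chord tone — a neighbor tone.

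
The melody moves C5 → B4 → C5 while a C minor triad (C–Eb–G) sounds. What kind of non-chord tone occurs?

The harmony at that moment is C minor triad (C, Eb, G); B4 is not a chord tone.
It is approached by step down from C5 and left by step up to C5.
Step away and step back to the same note — a neighbor tone (lower neighbor).

B4 is a neighbor tone.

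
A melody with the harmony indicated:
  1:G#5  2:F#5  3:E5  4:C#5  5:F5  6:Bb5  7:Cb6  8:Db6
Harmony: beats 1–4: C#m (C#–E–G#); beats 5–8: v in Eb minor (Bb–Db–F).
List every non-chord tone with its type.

The harmony at that moment is C# minor triad (C#, E, G#); F#5 is not a chord tone.
It is approached by step down from G#5 and left by step down to E5.
Step in, step out in the same direction — a passing tone.
The harmony at that moment is Bb minor triad (Bb, Db, F); Cb6 is not a chord tone.
It is approached by step up from Bb5 and left by step up to Db6.
Step in, step out in the same direction — a passing tone.

F#5 (beat 2) — passing tone; Cb6 (beat 7) — passing tone.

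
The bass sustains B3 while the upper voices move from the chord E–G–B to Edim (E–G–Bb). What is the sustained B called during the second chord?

Pedal tone (pedal point).

The harmony at that moment is E diminished triad (E, G, Bb); B3 is not a chord tone.
It is held over (the same pitch as the preceding B3) and then sustained as the same pitch into the next harmony.
Sustained through a change of harmony — a pedal tone.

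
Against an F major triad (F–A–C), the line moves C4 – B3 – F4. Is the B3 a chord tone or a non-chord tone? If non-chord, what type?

The harmony at that moment is F major triad (F, A, C); B3 is not a chord tone.
It is approached by step down from C4 and left by leap up to F4.
Step in, leap out — an escape tone.

Non-chord tone — an escape tone.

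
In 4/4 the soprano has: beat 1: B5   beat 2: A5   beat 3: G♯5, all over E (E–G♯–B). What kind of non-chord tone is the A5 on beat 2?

Passing tone.

The harmony at that moment is E major triad (E, G♯, B); A5 is not a chord tone.
It is approached by step down from B5 and left by step down to G♯5.
Step in, step out in the same direction — a passing tone.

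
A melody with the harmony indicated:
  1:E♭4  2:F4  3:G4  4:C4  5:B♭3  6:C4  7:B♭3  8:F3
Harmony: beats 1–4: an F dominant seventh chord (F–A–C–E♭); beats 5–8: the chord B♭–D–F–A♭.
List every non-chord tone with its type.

G4 (beat 3) — escape tone; C4 (beat 6) — neighbor tone.

The harmony at that moment is F dominant seventh chord (F, A, C, E♭); G4 is not a chord tone.
It is approached by step up from F4 and left by leap down to C4.
Step in, leap out — an escape tone.
The harmony at that moment is B♭ dominant seventh chord (B♭, D, F, A♭); C4 is not a chord tone.
It is approached by step up from B♭3 and left by step down to B♭3.
Step away and step back to the same note — a neighbor tone (upper neighbor).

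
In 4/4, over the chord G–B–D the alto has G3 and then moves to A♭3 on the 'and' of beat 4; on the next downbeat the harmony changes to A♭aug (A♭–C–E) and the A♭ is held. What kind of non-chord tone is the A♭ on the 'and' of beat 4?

The harmony at that moment is G major triad (G, B, D); A♭3 is not a chord tone.
It is approached by step up from G3 and then sustained as the same pitch into the next harmony.
Arriving early and becoming a chord tone when the harmony changes — an anticipation.

Anticipation.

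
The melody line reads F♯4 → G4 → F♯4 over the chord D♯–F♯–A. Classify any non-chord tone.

The harmony at that moment is D♯ diminished triad (D♯, F♯, A); G4 is not a chord tone.
It is approached by step up from F♯4 and left by step down to F♯4.
Step away and step back to the same note — a neighbor tone (upper neighbor).

G4 is a neighbor tone.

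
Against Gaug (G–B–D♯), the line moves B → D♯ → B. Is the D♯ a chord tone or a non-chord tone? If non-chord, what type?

Chord tone (the fifth of G augmented triad).

G augmented triad contains G, B, D♯; D♯ is the fifth, so it is a chord tone.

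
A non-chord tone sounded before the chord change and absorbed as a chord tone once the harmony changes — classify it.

Approach: ahead of the chord change (typically by step), so it is dissonant against the current harmony. Departure: none — the same pitch is restated or held and is a chord tone of the new harmony.
Dissonant first, consonant once the harmony catches up: the note simply arrives early — an anticipation. (The reverse timing, consonant first and dissonant after the change, would be a suspension or retardation.)

Anticipation.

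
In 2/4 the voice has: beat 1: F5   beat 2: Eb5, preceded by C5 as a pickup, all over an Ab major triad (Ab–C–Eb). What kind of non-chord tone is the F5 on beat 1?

Appoggiatura.

The harmony at that moment is Ab major triad (Ab, C, Eb); F5 is not a chord tone.
It is approached by leap up from C5 and left by step down to Eb5.
Leap in, step out, metrically accented — an appoggiatura.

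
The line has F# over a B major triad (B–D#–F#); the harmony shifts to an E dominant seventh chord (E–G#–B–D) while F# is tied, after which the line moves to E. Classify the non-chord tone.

F# is a suspension.

The harmony at that moment is E dominant seventh chord (E, G#, B, D); F# is not a chord tone.
It is held over (the same pitch as the preceding F#) and left by step down to E.
Held over from the previous chord and resolving down by step — a suspension.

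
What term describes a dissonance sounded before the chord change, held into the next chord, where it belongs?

Anticipation.

Approach: ahead of the chord change (typically by step), so it is dissonant against the current harmony. Departure: none — the same pitch is restated or held and is a chord tone of the new harmony.
Dissonant first, consonant once the harmony catches up: the note simply arrives early — an anticipation. (The reverse timing, consonant first and dissonant after the change, would be a suspension or retardation.)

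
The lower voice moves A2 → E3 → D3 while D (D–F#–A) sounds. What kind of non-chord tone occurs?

The harmony at that moment is D major triad (D, F#, A); E3 is not a chord tone.
It is approached by leap up from A2 and left by step down to D3.
Leap in, step out — an appoggiatura.

E3 is an appoggiatura.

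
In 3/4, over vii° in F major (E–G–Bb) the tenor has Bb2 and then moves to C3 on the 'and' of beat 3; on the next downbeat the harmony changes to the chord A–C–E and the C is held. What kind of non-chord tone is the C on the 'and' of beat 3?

The harmony at that moment is E diminished triad (E, G, Bb); C3 is not a chord tone.
It is approached by step up from Bb2 and then sustained as the same pitch into the next harmony.
Arriving early and becoming a chord tone when the harmony changes — an anticipation.

Anticipation.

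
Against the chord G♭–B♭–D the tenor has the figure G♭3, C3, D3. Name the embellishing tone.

The harmony at that moment is G♭ augmented triad (G♭, B♭, D); C3 is not a chord tone.
It is approached by leap down from G♭3 and left by step up to D3.
Leap in, step out — an appoggiatura.

C3 is an appoggiatura.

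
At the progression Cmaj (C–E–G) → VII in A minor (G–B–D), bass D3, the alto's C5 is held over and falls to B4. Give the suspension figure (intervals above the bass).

7–6 suspension.

At the second chord the bass is D3. The suspended C5 lies a seventh above the bass; after resolving down by step to B4, the interval above the bass becomes a sixth.
Suspension figures are named by those two intervals: 7–6.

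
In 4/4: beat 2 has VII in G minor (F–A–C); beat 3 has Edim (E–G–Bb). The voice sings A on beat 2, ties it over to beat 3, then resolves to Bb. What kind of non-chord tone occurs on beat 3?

The harmony at that moment is E diminished triad (E, G, Bb); A is not a chord tone.
It is held over (the same pitch as the preceding A) and left by step up to Bb.
Held over from the previous chord and resolving up by step — a retardation.

Retardation.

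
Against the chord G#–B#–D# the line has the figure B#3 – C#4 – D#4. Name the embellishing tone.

C#4 is a passing tone.

The harmony at that moment is G# major triad (G#, B#, D#); C#4 is not a chord tone.
It is approached by step up from B#3 and left by step up to D#4.
Step in, step out in the same direction — a passing tone.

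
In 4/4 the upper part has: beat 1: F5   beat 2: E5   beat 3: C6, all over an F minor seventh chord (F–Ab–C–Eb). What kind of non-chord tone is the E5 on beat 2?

Escape tone.

The harmony at that moment is F minor seventh chord (F, Ab, C, Eb); E5 is not a chord tone.
It is approached by step down from F5 and left by leap up to C6.
Step in, leap out, on a weak beat — an escape tone.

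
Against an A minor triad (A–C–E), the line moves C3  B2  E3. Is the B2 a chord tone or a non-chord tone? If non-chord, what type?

Non-chord tone — an escape tone.

The harmony at that moment is A minor triad (A, C, E); B2 is not a chord tone.
It is approached by step down from C3 and left by leap up to E3.
Step in, leap out — an escape tone.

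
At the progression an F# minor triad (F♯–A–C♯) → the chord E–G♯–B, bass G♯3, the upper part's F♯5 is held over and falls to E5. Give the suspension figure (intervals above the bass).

7–6 suspension.

At the second chord the bass is G♯3. The suspended F♯5 lies a seventh above the bass; after resolving down by step to E5, the interval above the bass becomes a sixth.
Suspension figures are named by those two intervals: 7–6.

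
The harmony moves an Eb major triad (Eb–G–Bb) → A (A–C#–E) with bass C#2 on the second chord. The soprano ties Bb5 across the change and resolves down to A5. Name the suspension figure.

At the second chord the bass is C#2. The suspended Bb5 lies a seventh above the bass; after resolving down by step to A5, the interval above the bass becomes a sixth.
Suspension figures are named by those two intervals: 7–6.

7–6 suspension.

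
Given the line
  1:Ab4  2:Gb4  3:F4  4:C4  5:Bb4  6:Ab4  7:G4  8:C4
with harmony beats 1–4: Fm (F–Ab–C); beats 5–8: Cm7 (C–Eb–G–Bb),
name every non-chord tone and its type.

The harmony at that moment is F minor triad (F, Ab, C); Gb4 is not a chord tone.
It is approached by step down from Ab4 and left by step down to F4.
Step in, step out in the same direction — a passing tone.
The harmony at that moment is C minor seventh chord (C, Eb, G, Bb); Ab4 is not a chord tone.
It is approached by step down from Bb4 and left by step down to G4.
Step in, step out in the same direction — a passing tone.

Gb4 (beat 2) — passing tone; Ab4 (beat 6) — passing tone.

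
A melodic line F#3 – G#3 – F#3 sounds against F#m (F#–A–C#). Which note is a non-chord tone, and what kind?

G#3 is a neighbor tone.

The harmony at that moment is F# minor triad (F#, A, C#); G#3 is not a chord tone.
It is approached by step up from F#3 and left by step down to F#3.
Step away and step back to the same note — a neighbor tone (upper neighbor).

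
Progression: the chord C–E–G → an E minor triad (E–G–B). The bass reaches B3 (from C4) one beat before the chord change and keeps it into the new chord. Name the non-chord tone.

The harmony at that moment is C major triad (C, E, G); B3 is not a chord tone.
It is approached by step down from C4 and then sustained as the same pitch into the next harmony.
Arriving early and becoming a chord tone when the harmony changes — an anticipation.

B3 is an anticipation.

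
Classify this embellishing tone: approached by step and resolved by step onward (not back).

Approach: by step. Departure: by step, continuing in the same direction.
Stepwise on both sides with no change of direction means the note fills in the space between two different chord tones — a passing tone. (Had it turned back to its starting note it would be a neighbor tone instead.)

Passing tone.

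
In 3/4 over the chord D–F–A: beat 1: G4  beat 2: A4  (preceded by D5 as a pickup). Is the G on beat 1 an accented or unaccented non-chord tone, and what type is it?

The harmony at that moment is D minor triad (D, F, A); G4 is not a chord tone.
It is approached by leap down from D5 and left by step up to A4.
Leap in, step out — an appoggiatura.
It falls on the downbeat, so it is accented.

Accented appoggiatura.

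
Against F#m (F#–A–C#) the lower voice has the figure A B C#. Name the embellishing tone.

B is a passing tone.

The harmony at that moment is F# minor triad (F#, A, C#); B is not a chord tone.
It is approached by step up from A and left by step up to C#.
Step in, step out in the same direction — a passing tone.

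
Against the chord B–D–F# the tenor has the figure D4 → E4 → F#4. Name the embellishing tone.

The harmony at that moment is B minor triad (B, D, F#); E4 is not a chord tone.
It is approached by step up from D4 and left by step up to F#4.
Step in, step out in the same direction — a passing tone.

E4 is a passing tone.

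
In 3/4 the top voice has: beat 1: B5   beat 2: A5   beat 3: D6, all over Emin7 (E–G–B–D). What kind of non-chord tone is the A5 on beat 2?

Escape tone.

The harmony at that moment is E minor seventh chord (E, G, B, D); A5 is not a chord tone.
It is approached by step down from B5 and left by leap up to D6.
Step in, leap out, on a weak beat — an escape tone.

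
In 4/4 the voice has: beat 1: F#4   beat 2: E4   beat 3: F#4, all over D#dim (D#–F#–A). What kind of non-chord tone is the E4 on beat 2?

Lower neighbor tone.

The harmony at that moment is D# diminished triad (D#, F#, A); E4 is not a chord tone.
It is approached by step down from F#4 and left by step up to F#4.
Step away and step back to the same note — a neighbor tone (lower neighbor).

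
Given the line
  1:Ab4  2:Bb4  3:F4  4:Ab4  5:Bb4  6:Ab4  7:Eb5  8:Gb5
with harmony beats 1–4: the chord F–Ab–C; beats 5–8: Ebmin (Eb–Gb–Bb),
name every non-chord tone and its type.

Bb4 (beat 2) — escape tone; Ab4 (beat 6) — escape tone.

The harmony at that moment is F minor triad (F, Ab, C); Bb4 is not a chord tone.
It is approached by step up from Ab4 and left by leap down to F4.
Step in, leap out — an escape tone.
The harmony at that moment is Eb minor triad (Eb, Gb, Bb); Ab4 is not a chord tone.
It is approached by step down from Bb4 and left by leap up to Eb5.
Step in, leap out — an escape tone.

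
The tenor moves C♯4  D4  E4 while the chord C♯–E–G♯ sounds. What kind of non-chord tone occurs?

D4 is a passing tone.

The harmony at that moment is C♯ minor triad (C♯, E, G♯); D4 is not a chord tone.
It is approached by step up from C♯4 and left by step up to E4.
Step in, step out in the same direction — a passing tone.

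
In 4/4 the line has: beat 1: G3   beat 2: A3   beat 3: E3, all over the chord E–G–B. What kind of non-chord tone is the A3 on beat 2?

Escape tone.

The harmony at that moment is E minor triad (E, G, B); A3 is not a chord tone.
It is approached by step up from G3 and left by leap down to E3.
Step in, leap out, on a weak beat — an escape tone.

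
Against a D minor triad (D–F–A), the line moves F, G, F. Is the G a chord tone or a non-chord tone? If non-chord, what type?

Non-chord tone — a neighbor tone.

The harmony at that moment is D minor triad (D, F, A); G is not a chord tone.
It is approached by step up from F and left by step down to F.
Step away and step back to the same note — a neighbor tone (upper neighbor).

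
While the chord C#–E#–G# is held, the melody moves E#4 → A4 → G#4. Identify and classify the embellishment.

A4 is an appoggiatura.

The harmony at that moment is C# major triad (C#, E#, G#); A4 is not a chord tone.
It is approached by leap up from E#4 and left by step down to G#4.
Leap in, step out — an appoggiatura.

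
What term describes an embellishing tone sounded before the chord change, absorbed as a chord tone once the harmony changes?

Anticipation.

Approach: ahead of the chord change (typically by step), so it is dissonant against the current harmony. Departure: none — the same pitch is restated or held and is a chord tone of the new harmony.
Dissonant first, consonant once the harmony catches up: the note simply arrives early — an anticipation. (The reverse timing, consonant first and dissonant after the change, would be a suspension or retardation.)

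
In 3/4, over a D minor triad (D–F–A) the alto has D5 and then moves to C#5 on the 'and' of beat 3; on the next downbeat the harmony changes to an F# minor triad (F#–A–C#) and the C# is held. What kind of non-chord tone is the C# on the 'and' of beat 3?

Anticipation.

The harmony at that moment is D minor triad (D, F, A); C#5 is not a chord tone.
It is approached by step down from D5 and then sustained as the same pitch into the next harmony.
Arriving early and becoming a chord tone when the harmony changes — an anticipation.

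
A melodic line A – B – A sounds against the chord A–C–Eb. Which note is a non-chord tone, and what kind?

The harmony at that moment is A diminished triad (A, C, Eb); B is not a chord tone.
It is approached by step up from A and left by step down to A.
Step away and step back to the same note — a neighbor tone (upper neighbor).

B is a neighbor tone.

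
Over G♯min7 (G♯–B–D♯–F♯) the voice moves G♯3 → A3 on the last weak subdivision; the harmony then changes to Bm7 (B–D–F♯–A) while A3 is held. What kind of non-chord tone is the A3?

A3 is an anticipation.

The harmony at that moment is G♯ minor seventh chord (G♯, B, D♯, F♯); A3 is not a chord tone.
It is approached by step up from G♯3 and then sustained as the same pitch into the next harmony.
Arriving early and becoming a chord tone when the harmony changes — an anticipation.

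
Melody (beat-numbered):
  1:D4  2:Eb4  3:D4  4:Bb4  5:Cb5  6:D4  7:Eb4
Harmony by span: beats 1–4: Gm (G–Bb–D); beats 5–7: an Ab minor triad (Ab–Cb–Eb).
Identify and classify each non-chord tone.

Eb4 (beat 2) — neighbor tone; D4 (beat 6) — appoggiatura.

The harmony at that moment is G minor triad (G, Bb, D); Eb4 is not a chord tone.
It is approached by step up from D4 and left by step down to D4.
Step away and step back to the same note — a neighbor tone (upper neighbor).
The harmony at that moment is Ab minor triad (Ab, Cb, Eb); D4 is not a chord tone.
It is approached by leap down from Cb5 and left by step up to Eb4.
Leap in, step out — an appoggiatura.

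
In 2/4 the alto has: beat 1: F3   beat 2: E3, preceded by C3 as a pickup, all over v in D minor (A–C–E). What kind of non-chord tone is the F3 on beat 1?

Appoggiatura.

The harmony at that moment is A minor triad (A, C, E); F3 is not a chord tone.
It is approached by leap up from C3 and left by step down to E3.
Leap in, step out, metrically accented — an appoggiatura.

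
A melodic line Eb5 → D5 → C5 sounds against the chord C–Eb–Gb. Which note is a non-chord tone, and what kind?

The harmony at that moment is C diminished triad (C, Eb, Gb); D5 is not a chord tone.
It is approached by step down from Eb5 and left by step down to C5.
Step in, step out in the same direction — a passing tone.

D5 is a passing tone.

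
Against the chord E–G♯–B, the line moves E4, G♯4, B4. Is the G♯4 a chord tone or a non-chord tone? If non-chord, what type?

E major triad contains E, G♯, B; G♯ is the third, so it is a chord tone.

Chord tone (the third of E major triad).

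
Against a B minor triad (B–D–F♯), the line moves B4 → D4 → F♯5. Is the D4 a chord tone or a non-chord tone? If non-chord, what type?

B minor triad contains B, D, F♯; D is the third, so it is a chord tone.

Chord tone (the third of B minor triad).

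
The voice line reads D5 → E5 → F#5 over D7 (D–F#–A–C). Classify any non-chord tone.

E5 is a passing tone.

The harmony at that moment is D dominant seventh chord (D, F#, A, C); E5 is not a chord tone.
It is approached by step up from D5 and left by step up to F#5.
Step in, step out in the same direction — a passing tone.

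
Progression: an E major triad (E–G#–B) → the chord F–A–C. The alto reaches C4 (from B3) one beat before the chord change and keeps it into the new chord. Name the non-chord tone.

C4 is an anticipation.

The harmony at that moment is E major triad (E, G#, B); C4 is not a chord tone.
It is approached by step up from B3 and then sustained as the same pitch into the next harmony.
Arriving early and becoming a chord tone when the harmony changes — an anticipation.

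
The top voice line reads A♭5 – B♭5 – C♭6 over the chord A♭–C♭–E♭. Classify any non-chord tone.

B♭5 is a passing tone.

The harmony at that moment is A♭ minor triad (A♭, C♭, E♭); B♭5 is not a chord tone.
It is approached by step up from A♭5 and left by step up to C♭6.
Step in, step out in the same direction — a passing tone.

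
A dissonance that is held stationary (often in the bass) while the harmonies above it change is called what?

Approach: none. Departure: none — a single pitch is sustained while the chords change around it, passing through harmonies that do not contain it.
No melodic motion at all; the dissonance is created entirely by the moving harmonies against the stationary note — a pedal tone (pedal point).

Pedal tone.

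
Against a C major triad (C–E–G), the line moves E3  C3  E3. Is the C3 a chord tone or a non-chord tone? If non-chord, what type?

C major triad contains C, E, G; C is the root, so it is a chord tone.

Chord tone (the root of C major triad).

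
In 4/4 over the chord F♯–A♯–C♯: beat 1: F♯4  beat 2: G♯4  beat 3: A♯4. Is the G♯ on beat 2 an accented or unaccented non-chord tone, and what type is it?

Unaccented passing tone.

The harmony at that moment is F♯ major triad (F♯, A♯, C♯); G♯4 is not a chord tone.
It is approached by step up from F♯4 and left by step up to A♯4.
Step in, step out in the same direction — a passing tone.
It falls on a weak beat, so it is unaccented.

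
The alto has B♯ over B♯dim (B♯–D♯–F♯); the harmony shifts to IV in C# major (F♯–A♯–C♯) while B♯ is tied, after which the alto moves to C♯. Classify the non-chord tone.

B♯ is a retardation.

The harmony at that moment is F♯ major triad (F♯, A♯, C♯); B♯ is not a chord tone.
It is held over (the same pitch as the preceding B♯) and left by step up to C♯.
Held over from the previous chord and resolving up by step — a retardation.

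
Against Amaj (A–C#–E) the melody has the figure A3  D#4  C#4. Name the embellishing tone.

The harmony at that moment is A major triad (A, C#, E); D#4 is not a chord tone.
It is approached by leap up from A3 and left by step down to C#4.
Leap in, step out — an appoggiatura.

D#4 is an appoggiatura.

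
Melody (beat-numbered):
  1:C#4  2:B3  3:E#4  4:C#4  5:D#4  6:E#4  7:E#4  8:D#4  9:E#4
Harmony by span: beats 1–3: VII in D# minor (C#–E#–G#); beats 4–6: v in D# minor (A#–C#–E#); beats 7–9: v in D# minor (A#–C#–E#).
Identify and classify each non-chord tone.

The harmony at that moment is C# major triad (C#, E#, G#); B3 is not a chord tone.
It is approached by step down from C#4 and left by leap up to E#4.
Step in, leap out — an escape tone.
The harmony at that moment is A# minor triad (A#, C#, E#); D#4 is not a chord tone.
It is approached by step up from C#4 and left by step up to E#4.
Step in, step out in the same direction — a passing tone.
The harmony at that moment is A# minor triad (A#, C#, E#); D#4 is not a chord tone.
It is approached by step down from E#4 and left by step up to E#4.
Step away and step back to the same note — a neighbor tone (lower neighbor).

B3 (beat 2) — escape tone; D#4 (beat 5) — passing tone; D#4 (beat 8) — neighbor tone.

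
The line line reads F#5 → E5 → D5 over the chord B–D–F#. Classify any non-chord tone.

The harmony at that moment is B minor triad (B, D, F#); E5 is not a chord tone.
It is approached by step down from F#5 and left by step down to D5.
Step in, step out in the same direction — a passing tone.

E5 is a passing tone.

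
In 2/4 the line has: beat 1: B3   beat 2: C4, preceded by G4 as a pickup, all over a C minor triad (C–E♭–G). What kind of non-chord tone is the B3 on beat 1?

Appoggiatura.

The harmony at that moment is C minor triad (C, E♭, G); B3 is not a chord tone.
It is approached by leap down from G4 and left by step up to C4.
Leap in, step out, metrically accented — an appoggiatura.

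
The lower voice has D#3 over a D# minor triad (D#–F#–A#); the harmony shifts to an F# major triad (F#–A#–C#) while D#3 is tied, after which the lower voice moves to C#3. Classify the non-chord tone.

D#3 is a suspension.

The harmony at that moment is F# major triad (F#, A#, C#); D#3 is not a chord tone.
It is held over (the same pitch as the preceding D#3) and left by step down to C#3.
Held over from the previous chord and resolving down by step — a suspension.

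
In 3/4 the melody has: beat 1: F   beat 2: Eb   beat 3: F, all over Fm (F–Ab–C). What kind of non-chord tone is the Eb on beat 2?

The harmony at that moment is F minor triad (F, Ab, C); Eb is not a chord tone.
It is approached by step down from F and left by step up to F.
Step away and step back to the same note — a neighbor tone (lower neighbor).

Lower neighbor tone.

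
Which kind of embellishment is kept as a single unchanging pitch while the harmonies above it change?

Approach: none. Departure: none — a single pitch is sustained while the chords change around it, passing through harmonies that do not contain it.
No melodic motion at all; the dissonance is created entirely by the moving harmonies against the stationary note — a pedal tone (pedal point).

Pedal tone.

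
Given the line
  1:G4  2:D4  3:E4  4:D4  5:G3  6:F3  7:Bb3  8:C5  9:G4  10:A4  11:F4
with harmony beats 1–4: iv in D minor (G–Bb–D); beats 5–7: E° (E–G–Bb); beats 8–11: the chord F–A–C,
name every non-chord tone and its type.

E4 (beat 3) — neighbor tone; F3 (beat 6) — escape tone; G4 (beat 9) — appoggiatura.

The harmony at that moment is G minor triad (G, Bb, D); E4 is not a chord tone.
It is approached by step up from D4 and left by step down to D4.
Step away and step back to the same note — a neighbor tone (upper neighbor).
The harmony at that moment is E diminished triad (E, G, Bb); F3 is not a chord tone.
It is approached by step down from G3 and left by leap up to Bb3.
Step in, leap out — an escape tone.
The harmony at that moment is F major triad (F, A, C); G4 is not a chord tone.
It is approached by leap down from C5 and left by step up to A4.
Leap in, step out — an appoggiatura.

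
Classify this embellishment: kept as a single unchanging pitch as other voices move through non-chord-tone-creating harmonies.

Pedal tone.

Approach: none. Departure: none — a single pitch is sustained while the chords change around it, passing through harmonies that do not contain it.
No melodic motion at all; the dissonance is created entirely by the moving harmonies against the stationary note — a pedal tone (pedal point).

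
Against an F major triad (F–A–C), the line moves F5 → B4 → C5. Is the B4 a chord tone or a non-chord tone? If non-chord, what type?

The harmony at that moment is F major triad (F, A, C); B4 is not a chord tone.
It is approached by leap down from F5 and left by step up to C5.
Leap in, step out — an appoggiatura.

Non-chord tone — an appoggiatura.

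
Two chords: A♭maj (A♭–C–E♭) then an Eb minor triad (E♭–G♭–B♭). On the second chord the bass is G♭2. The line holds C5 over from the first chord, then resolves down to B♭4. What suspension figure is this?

At the second chord the bass is G♭2. The suspended C5 lies a fourth above the bass; after resolving down by step to B♭4, the interval above the bass becomes a third.
Suspension figures are named by those two intervals: 4–3.

4–3 suspension.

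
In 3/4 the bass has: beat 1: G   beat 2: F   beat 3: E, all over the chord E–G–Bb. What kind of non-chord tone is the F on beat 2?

The harmony at that moment is E diminished triad (E, G, Bb); F is not a chord tone.
It is approached by step down from G and left by step down to E.
Step in, step out in the same direction — a passing tone.

Passing tone.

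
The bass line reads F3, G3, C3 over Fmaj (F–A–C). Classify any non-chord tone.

G3 is an escape tone.

The harmony at that moment is F major triad (F, A, C); G3 is not a chord tone.
It is approached by step up from F3 and left by leap down to C3.
Step in, leap out — an escape tone.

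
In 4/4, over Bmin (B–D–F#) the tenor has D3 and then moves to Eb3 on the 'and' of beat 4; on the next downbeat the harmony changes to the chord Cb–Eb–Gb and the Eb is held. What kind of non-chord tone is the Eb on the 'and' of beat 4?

Anticipation.

The harmony at that moment is B minor triad (B, D, F#); Eb3 is not a chord tone.
It is approached by step up from D3 and then sustained as the same pitch into the next harmony.
Arriving early and becoming a chord tone when the harmony changes — an anticipation.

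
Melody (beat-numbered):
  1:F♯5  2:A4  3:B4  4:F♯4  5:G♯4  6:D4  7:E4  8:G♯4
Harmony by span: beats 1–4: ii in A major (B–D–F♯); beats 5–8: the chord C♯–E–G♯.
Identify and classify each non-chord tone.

A4 (beat 2) — appoggiatura; D4 (beat 6) — appoggiatura.

The harmony at that moment is B minor triad (B, D, F♯); A4 is not a chord tone.
It is approached by leap down from F♯5 and left by step up to B4.
Leap in, step out — an appoggiatura.
The harmony at that moment is C♯ minor triad (C♯, E, G♯); D4 is not a chord tone.
It is approached by leap down from G♯4 and left by step up to E4.
Leap in, step out — an appoggiatura.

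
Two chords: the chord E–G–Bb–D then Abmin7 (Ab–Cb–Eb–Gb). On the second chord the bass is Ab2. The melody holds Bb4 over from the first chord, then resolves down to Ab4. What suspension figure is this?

9–8 suspension.

At the second chord the bass is Ab2. The suspended Bb4 lies a ninth above the bass; after resolving down by step to Ab4, the interval above the bass becomes an octave.
Suspension figures are named by those two intervals: 9–8.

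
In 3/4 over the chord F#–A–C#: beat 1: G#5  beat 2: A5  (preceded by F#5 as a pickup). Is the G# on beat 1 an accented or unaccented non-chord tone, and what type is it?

The harmony at that moment is F# minor triad (F#, A, C#); G#5 is not a chord tone.
It is approached by step up from F#5 and left by step up to A5.
Step in, step out in the same direction — a passing tone.
It falls on the downbeat, so it is accented.

Accented passing tone.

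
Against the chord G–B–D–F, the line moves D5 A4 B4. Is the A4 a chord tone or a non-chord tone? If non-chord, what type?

The harmony at that moment is G dominant seventh chord (G, B, D, F); A4 is not a chord tone.
It is approached by leap down from D5 and left by step up to B4.
Leap in, step out — an appoggiatura.

Non-chord tone — an appoggiatura.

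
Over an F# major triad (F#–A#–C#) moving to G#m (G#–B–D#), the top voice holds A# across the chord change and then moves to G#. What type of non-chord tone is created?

The harmony at that moment is G# minor triad (G#, B, D#); A# is not a chord tone.
It is held over (the same pitch as the preceding A#) and left by step down to G#.
Held over from the previous chord and resolving down by step — a suspension.

A# is a suspension.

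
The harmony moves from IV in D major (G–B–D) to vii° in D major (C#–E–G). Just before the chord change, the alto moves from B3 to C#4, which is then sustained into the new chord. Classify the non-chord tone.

C#4 is an anticipation.

The harmony at that moment is G major triad (G, B, D); C#4 is not a chord tone.
It is approached by step up from B3 and then sustained as the same pitch into the next harmony.
Arriving early and becoming a chord tone when the harmony changes — an anticipation.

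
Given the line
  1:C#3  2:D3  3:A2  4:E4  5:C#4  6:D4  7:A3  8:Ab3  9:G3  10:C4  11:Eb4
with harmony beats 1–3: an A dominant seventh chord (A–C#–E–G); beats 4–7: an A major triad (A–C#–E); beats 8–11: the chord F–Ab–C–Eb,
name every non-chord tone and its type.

The harmony at that moment is A dominant seventh chord (A, C#, E, G); D3 is not a chord tone.
It is approached by step up from C#3 and left by leap down to A2.
Step in, leap out — an escape tone.
The harmony at that moment is A major triad (A, C#, E); D4 is not a chord tone.
It is approached by step up from C#4 and left by leap down to A3.
Step in, leap out — an escape tone.
The harmony at that moment is F minor seventh chord (F, Ab, C, Eb); G3 is not a chord tone.
It is approached by step down from Ab3 and left by leap up to C4.
Step in, leap out — an escape tone.

D3 (beat 2) — escape tone; D4 (beat 6) — escape tone; G3 (beat 9) — escape tone.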